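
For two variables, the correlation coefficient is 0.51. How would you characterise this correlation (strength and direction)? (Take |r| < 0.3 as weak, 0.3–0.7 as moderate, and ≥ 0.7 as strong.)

r = 0.51 > 0 so the relationship is positive.
|r| = 0.51, which falls in the moderate range.

moderate positive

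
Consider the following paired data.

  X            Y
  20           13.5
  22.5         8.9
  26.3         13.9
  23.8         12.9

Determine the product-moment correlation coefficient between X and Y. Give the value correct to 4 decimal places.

n = 4, ΣX = 92.6, ΣY = 49.2, ΣX² = 2164.38, ΣY² = 621.08, ΣXY = 1142.84
nΣXY − ΣXΣY = 4571.36 − 4555.92 = 15.44
nΣX² − (ΣX)² = 8657.52 − 8574.76 = 82.76; nΣY² − (ΣY)² = 2484.32 − 2420.64 = 63.68
r = 15.44 / √(82.76 × 63.68) = 15.44 / 72.5958 ≈ 0.2127

0.2127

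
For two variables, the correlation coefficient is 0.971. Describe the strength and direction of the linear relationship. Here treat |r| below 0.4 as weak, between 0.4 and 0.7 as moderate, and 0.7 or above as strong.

strong positive

r = 0.971 > 0 so the relationship is positive.
|r| = 0.971, which falls in the strong range.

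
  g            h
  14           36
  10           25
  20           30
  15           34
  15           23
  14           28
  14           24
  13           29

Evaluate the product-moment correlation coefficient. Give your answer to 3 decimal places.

n = 8, Σg = 115, Σh = 229, Σg² = 1707, Σh² = 6707, Σgh = 3314
nΣgh − ΣgΣh = 26512 − 26335 = 177
nΣg² − (Σg)² = 13656 − 13225 = 431; nΣh² − (Σh)² = 53656 − 52441 = 1215
r = 177 / √(431 × 1215) = 177 / 723.6470 ≈ 0.245

0.245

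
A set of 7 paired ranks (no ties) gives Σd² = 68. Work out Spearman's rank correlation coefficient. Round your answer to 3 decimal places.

ρ = 1 − 6Σd² / [n(n²−1)] = 1 − 6×68 / (7×48)
  = 1 − 408/336 = 1 − 1.2143 ≈ -0.214

-0.214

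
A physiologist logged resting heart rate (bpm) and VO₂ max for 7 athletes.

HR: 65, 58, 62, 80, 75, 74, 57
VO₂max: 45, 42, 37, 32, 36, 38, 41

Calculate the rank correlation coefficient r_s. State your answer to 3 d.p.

Rank HR: 4, 2, 3, 7, 6, 5, 1
Rank VO₂max: 7, 6, 3, 1, 2, 4, 5
d = rank(HR) − rank(VO₂max): -3, -4, 0, 6, 4, 1, -4; Σd² = 94
ρ = 1 − 6Σd² / [n(n²−1)] = 1 − 6×94 / (7×48) = 1 − 564/336 ≈ -0.679

-0.679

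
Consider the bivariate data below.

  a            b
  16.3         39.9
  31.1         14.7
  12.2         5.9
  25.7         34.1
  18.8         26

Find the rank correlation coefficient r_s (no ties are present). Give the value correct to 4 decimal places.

0.1000

Rank a: 2, 5, 1, 4, 3
Rank b: 5, 2, 1, 4, 3
d = rank(a) − rank(b): -3, 3, 0, 0, 0; Σd² = 18
ρ = 1 − 6Σd² / [n(n²−1)] = 1 − 6×18 / (5×24) = 1 − 108/120 ≈ 0.1000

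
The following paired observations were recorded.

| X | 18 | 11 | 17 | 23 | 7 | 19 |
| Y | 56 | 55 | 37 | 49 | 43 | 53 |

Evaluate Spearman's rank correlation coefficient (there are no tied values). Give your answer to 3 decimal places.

0.200

Rank X: 4, 2, 3, 6, 1, 5
Rank Y: 6, 5, 1, 3, 2, 4
d = rank(X) − rank(Y): -2, -3, 2, 3, -1, 1; Σd² = 28
ρ = 1 − 6Σd² / [n(n²−1)] = 1 − 6×28 / (6×35) = 1 − 168/210 ≈ 0.200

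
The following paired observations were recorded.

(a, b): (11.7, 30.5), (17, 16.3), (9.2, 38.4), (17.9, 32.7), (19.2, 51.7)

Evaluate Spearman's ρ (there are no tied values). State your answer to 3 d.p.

Rank a: 2, 3, 1, 4, 5
Rank b: 2, 1, 4, 3, 5
d = rank(a) − rank(b): 0, 2, -3, 1, 0; Σd² = 14
ρ = 1 − 6Σd² / [n(n²−1)] = 1 − 6×14 / (5×24) = 1 − 84/120 ≈ 0.300

0.300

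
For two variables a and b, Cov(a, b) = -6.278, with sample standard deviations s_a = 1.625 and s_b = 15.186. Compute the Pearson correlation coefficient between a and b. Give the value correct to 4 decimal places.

-0.2544

r = Cov(a,b) / (s_a · s_b) = -6.278 / (1.625 × 15.186)
  = -6.278 / 24.6773 ≈ -0.2544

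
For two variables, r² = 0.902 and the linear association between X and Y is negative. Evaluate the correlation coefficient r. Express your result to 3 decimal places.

-0.950

|r| = √0.902 = 0.950
The association is negative, so r = −0.950.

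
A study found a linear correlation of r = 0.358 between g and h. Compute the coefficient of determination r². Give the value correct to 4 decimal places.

r² = (0.358)² = 0.1282

0.1282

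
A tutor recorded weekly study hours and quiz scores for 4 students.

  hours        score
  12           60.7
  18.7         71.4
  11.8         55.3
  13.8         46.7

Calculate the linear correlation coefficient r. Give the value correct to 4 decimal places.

n = 4, Σx = 56.3, Σy = 234.1, Σx² = 823.37, Σy² = 14021.43, Σxy = 3360.58
nΣxy − ΣxΣy = 13442.32 − 13179.83 = 262.49
nΣx² − (Σx)² = 3293.48 − 3169.69 = 123.79; nΣy² − (Σy)² = 56085.72 − 54802.81 = 1282.91
r = 262.49 / √(123.79 × 1282.91) = 262.49 / 398.5115 ≈ 0.6587

0.6587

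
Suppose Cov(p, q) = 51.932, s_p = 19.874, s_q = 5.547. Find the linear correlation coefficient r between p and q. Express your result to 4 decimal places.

r = Cov(p,q) / (s_p · s_q) = 51.932 / (19.874 × 5.547)
  = 51.932 / 110.2411 ≈ 0.4711

0.4711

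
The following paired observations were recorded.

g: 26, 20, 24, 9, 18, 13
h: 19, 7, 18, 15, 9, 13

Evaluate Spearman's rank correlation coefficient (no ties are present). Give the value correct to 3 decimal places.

0.429

Rank g: 6, 4, 5, 1, 3, 2
Rank h: 6, 1, 5, 4, 2, 3
d = rank(g) − rank(h): 0, 3, 0, -3, 1, -1; Σd² = 20
ρ = 1 − 6Σd² / [n(n²−1)] = 1 − 6×20 / (6×35) = 1 − 120/210 ≈ 0.429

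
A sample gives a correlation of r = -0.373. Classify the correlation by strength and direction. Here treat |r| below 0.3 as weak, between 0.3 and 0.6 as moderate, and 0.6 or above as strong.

r = -0.373 < 0 so the relationship is negative.
|r| = 0.373, which falls in the moderate range.

moderate negative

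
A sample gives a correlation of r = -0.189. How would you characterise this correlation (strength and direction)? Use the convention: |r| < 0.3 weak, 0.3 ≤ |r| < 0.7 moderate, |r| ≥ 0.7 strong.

weak negative

r = -0.189 < 0 so the relationship is negative.
|r| = 0.189, which falls in the weak range.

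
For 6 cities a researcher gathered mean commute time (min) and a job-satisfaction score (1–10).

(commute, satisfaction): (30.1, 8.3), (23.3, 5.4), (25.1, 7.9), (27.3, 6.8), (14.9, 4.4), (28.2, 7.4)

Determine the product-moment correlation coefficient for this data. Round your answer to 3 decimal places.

n = 6, Σx = 148.9, Σy = 40.2, Σx² = 3841.45, Σy² = 280.82, Σxy = 1033.82
nΣxy − ΣxΣy = 6202.92 − 5985.78 = 217.14
nΣx² − (Σx)² = 23048.7 − 22171.21 = 877.49; nΣy² − (Σy)² = 1684.92 − 1616.04 = 68.88
r = 217.14 / √(877.49 × 68.88) = 217.14 / 245.8486 ≈ 0.883

0.883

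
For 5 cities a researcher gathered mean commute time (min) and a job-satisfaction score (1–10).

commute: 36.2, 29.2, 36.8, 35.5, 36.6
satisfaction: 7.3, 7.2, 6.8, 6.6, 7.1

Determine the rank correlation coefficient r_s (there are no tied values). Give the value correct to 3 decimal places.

-0.200

Rank commute: 3, 1, 5, 2, 4
Rank satisfaction: 5, 4, 2, 1, 3
d = rank(commute) − rank(satisfaction): -2, -3, 3, 1, 1; Σd² = 24
ρ = 1 − 6Σd² / [n(n²−1)] = 1 − 6×24 / (5×24) = 1 − 144/120 ≈ -0.200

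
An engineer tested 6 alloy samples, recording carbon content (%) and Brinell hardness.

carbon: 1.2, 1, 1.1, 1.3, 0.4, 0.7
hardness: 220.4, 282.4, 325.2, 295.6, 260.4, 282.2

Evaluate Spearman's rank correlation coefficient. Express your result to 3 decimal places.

Rank carbon: 5, 3, 4, 6, 1, 2
Rank hardness: 1, 4, 6, 5, 2, 3
d = rank(carbon) − rank(hardness): 4, -1, -2, 1, -1, -1; Σd² = 24
ρ = 1 − 6Σd² / [n(n²−1)] = 1 − 6×24 / (6×35) = 1 − 144/210 ≈ 0.314

0.314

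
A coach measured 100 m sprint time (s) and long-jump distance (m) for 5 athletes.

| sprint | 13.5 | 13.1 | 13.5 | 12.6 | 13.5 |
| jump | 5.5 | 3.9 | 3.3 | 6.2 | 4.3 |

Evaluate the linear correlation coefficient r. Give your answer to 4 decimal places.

-0.5873

n = 5, Σx = 66.2, Σy = 23.2, Σx² = 877.12, Σy² = 113.28, Σxy = 306.06
nΣxy − ΣxΣy = 1530.3 − 1535.84 = -5.54
nΣx² − (Σx)² = 4385.6 − 4382.44 = 3.16; nΣy² − (Σy)² = 566.4 − 538.24 = 28.16
r = -5.54 / √(3.16 × 28.16) = -5.54 / 9.4332 ≈ -0.5873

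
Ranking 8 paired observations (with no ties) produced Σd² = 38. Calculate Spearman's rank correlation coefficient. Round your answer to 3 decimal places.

0.548

ρ = 1 − 6Σd² / [n(n²−1)] = 1 − 6×38 / (8×63)
  = 1 − 228/504 = 1 − 0.4524 ≈ 0.548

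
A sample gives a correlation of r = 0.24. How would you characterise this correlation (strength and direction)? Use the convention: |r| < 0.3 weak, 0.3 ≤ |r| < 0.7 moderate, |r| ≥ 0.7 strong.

weak positive

r = 0.24 > 0 so the relationship is positive.
|r| = 0.24, which falls in the weak range.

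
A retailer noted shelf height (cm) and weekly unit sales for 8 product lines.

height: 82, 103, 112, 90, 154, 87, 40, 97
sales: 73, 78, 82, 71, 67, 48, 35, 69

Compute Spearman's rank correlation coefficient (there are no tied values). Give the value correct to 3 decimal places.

Rank height: 2, 6, 7, 4, 8, 3, 1, 5
Rank sales: 6, 7, 8, 5, 3, 2, 1, 4
d = rank(height) − rank(sales): -4, -1, -1, -1, 5, 1, 0, 1; Σd² = 46
ρ = 1 − 6Σd² / [n(n²−1)] = 1 − 6×46 / (8×63) = 1 − 276/504 ≈ 0.452

0.452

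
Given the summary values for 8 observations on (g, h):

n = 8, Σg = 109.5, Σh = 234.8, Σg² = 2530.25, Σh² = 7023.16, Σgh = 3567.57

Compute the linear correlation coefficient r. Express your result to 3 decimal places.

r = (nΣgh − ΣgΣh) / √[(nΣg² − (Σg)²)(nΣh² − (Σh)²)]
Numerator: 8×3567.57 − 109.5×234.8 = 2829.96
Denominator: √[(20242 − 11990.25)(56185.28 − 55131.04)] = √[8251.75 × 1054.24] = 2949.4618
r = 2829.96 / 2949.4618 ≈ 0.959

0.959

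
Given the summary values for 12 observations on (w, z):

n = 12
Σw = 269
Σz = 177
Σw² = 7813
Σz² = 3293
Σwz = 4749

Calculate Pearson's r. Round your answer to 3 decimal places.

r = (nΣwz − ΣwΣz) / √[(nΣw² − (Σw)²)(nΣz² − (Σz)²)]
Numerator: 12×4749 − 269×177 = 9375
Denominator: √[(93756 − 72361)(39516 − 31329)] = √[21395 × 8187] = 13234.8353
r = 9375 / 13234.8353 ≈ 0.708

0.708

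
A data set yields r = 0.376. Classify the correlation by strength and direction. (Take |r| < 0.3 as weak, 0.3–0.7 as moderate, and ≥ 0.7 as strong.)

r = 0.376 > 0 so the relationship is positive.
|r| = 0.376, which falls in the moderate range.

moderate positive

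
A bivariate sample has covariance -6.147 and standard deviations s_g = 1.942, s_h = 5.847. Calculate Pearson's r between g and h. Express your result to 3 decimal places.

r = Cov(g,h) / (s_g · s_h) = -6.147 / (1.942 × 5.847)
  = -6.147 / 11.3549 ≈ -0.541

-0.541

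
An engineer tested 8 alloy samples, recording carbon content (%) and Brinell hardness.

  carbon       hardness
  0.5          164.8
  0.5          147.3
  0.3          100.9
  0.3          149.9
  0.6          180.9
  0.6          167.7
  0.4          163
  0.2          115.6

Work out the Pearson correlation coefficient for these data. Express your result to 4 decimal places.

n = 8, Σx = 3.4, Σy = 1190.1, Σx² = 1.6, Σy² = 182287.61, Σxy = 528.77
nΣxy − ΣxΣy = 4230.16 − 4046.34 = 183.82
nΣx² − (Σx)² = 12.8 − 11.56 = 1.24; nΣy² − (Σy)² = 1458300.88 − 1416338.01 = 41962.87
r = 183.82 / √(1.24 × 41962.87) = 183.82 / 228.1095 ≈ 0.8058

0.8058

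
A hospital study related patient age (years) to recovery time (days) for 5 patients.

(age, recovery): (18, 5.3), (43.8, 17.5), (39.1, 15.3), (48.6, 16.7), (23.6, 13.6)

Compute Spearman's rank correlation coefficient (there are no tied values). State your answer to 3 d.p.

0.900

Rank age: 1, 4, 3, 5, 2
Rank recovery: 1, 5, 3, 4, 2
d = rank(age) − rank(recovery): 0, -1, 0, 1, 0; Σd² = 2
ρ = 1 − 6Σd² / [n(n²−1)] = 1 − 6×2 / (5×24) = 1 − 12/120 ≈ 0.900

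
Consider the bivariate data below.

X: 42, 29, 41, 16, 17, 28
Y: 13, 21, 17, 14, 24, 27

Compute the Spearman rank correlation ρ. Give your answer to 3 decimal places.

Rank X: 6, 4, 5, 1, 2, 3
Rank Y: 1, 4, 3, 2, 5, 6
d = rank(X) − rank(Y): 5, 0, 2, -1, -3, -3; Σd² = 48
ρ = 1 − 6Σd² / [n(n²−1)] = 1 − 6×48 / (6×35) = 1 − 288/210 ≈ -0.371

-0.371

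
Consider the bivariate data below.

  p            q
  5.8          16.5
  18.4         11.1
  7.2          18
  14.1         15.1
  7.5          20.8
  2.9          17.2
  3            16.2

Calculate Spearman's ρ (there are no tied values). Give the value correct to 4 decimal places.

Rank p: 3, 7, 4, 6, 5, 1, 2
Rank q: 4, 1, 6, 2, 7, 5, 3
d = rank(p) − rank(q): -1, 6, -2, 4, -2, -4, -1; Σd² = 78
ρ = 1 − 6Σd² / [n(n²−1)] = 1 − 6×78 / (7×48) = 1 − 468/336 ≈ -0.3929

-0.3929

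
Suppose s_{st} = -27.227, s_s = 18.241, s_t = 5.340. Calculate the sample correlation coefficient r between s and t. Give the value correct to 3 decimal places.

r = Cov(s,t) / (s_s · s_t) = -27.227 / (18.241 × 5.340)
  = -27.227 / 97.4069 ≈ -0.280

-0.280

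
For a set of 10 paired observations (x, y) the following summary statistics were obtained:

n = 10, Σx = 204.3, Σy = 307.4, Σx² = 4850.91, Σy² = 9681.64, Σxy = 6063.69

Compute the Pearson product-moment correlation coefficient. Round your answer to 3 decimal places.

r = (nΣxy − ΣxΣy) / √[(nΣx² − (Σx)²)(nΣy² − (Σy)²)]
Numerator: 10×6063.69 − 204.3×307.4 = -2164.92
Denominator: √[(48509.1 − 41738.49)(96816.4 − 94494.76)] = √[6770.61 × 2321.64] = 3964.7092
r = -2164.92 / 3964.7092 ≈ -0.546

-0.546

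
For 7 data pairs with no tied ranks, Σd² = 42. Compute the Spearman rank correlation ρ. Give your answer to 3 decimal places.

ρ = 1 − 6Σd² / [n(n²−1)] = 1 − 6×42 / (7×48)
  = 1 − 252/336 = 1 − 0.7500 ≈ 0.250

0.250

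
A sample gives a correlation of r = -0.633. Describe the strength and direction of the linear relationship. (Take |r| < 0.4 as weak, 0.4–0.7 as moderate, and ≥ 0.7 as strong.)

moderate negative

r = -0.633 < 0 so the relationship is negative.
|r| = 0.633, which falls in the moderate range.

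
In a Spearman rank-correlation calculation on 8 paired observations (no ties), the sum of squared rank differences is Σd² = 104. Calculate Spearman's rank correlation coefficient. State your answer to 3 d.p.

ρ = 1 − 6Σd² / [n(n²−1)] = 1 − 6×104 / (8×63)
  = 1 − 624/504 = 1 − 1.2381 ≈ -0.238

-0.238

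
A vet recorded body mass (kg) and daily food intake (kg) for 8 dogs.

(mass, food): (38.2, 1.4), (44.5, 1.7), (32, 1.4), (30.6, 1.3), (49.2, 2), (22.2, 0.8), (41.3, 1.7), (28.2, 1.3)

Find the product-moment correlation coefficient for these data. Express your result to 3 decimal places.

0.956

n = 8, Σx = 286.2, Σy = 11.6, Σx² = 10814.26, Σy² = 17.72, Σxy = 436.74
nΣxy − ΣxΣy = 3493.92 − 3319.92 = 174
nΣx² − (Σx)² = 86514.08 − 81910.44 = 4603.64; nΣy² − (Σy)² = 141.76 − 134.56 = 7.2
r = 174 / √(4603.64 × 7.2) = 174 / 182.0610 ≈ 0.956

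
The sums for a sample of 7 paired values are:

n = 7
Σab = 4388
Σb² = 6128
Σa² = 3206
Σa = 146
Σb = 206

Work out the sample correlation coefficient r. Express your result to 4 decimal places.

r = (nΣab − ΣaΣb) / √[(nΣa² − (Σa)²)(nΣb² − (Σb)²)]
Numerator: 7×4388 − 146×206 = 640
Denominator: √[(22442 − 21316)(42896 − 42436)] = √[1126 × 460] = 719.6944
r = 640 / 719.6944 ≈ 0.8893

0.8893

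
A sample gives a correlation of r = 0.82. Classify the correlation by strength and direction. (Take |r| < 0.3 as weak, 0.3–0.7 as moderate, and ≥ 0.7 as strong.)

r = 0.82 > 0 so the relationship is positive.
|r| = 0.82, which falls in the strong range.

strong positive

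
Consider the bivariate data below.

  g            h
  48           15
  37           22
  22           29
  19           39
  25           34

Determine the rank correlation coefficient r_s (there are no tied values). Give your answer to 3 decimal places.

-0.900

Rank g: 5, 4, 2, 1, 3
Rank h: 1, 2, 3, 5, 4
d = rank(g) − rank(h): 4, 2, -1, -4, -1; Σd² = 38
ρ = 1 − 6Σd² / [n(n²−1)] = 1 − 6×38 / (5×24) = 1 − 228/120 ≈ -0.900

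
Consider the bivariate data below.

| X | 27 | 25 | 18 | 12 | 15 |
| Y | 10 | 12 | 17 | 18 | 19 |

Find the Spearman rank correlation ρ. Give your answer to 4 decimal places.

Rank X: 5, 4, 3, 1, 2
Rank Y: 1, 2, 3, 4, 5
d = rank(X) − rank(Y): 4, 2, 0, -3, -3; Σd² = 38
ρ = 1 − 6Σd² / [n(n²−1)] = 1 − 6×38 / (5×24) = 1 − 228/120 ≈ -0.9000

-0.9000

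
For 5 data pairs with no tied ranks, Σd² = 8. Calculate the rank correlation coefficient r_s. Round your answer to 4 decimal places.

ρ = 1 − 6Σd² / [n(n²−1)] = 1 − 6×8 / (5×24)
  = 1 − 48/120 = 1 − 0.40000 ≈ 0.6000

0.6000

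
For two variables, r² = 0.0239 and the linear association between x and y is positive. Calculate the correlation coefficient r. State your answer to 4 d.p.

0.1546

|r| = √0.0239 = 0.1546
The association is positive, so r = 0.1546.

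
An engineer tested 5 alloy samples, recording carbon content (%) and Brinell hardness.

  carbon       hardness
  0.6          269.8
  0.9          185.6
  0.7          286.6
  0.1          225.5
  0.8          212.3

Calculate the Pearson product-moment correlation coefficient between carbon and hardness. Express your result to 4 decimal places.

n = 5, Σx = 3.1, Σy = 1179.8, Σx² = 2.31, Σy² = 285300.5, Σxy = 721.93
nΣxy − ΣxΣy = 3609.65 − 3657.38 = -47.73
nΣx² − (Σx)² = 11.55 − 9.61 = 1.94; nΣy² − (Σy)² = 1426502.5 − 1391928.04 = 34574.46
r = -47.73 / √(1.94 × 34574.46) = -47.73 / 258.9874 ≈ -0.1843

-0.1843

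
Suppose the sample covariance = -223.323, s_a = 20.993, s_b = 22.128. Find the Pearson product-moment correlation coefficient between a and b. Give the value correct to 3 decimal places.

r = Cov(a,b) / (s_a · s_b) = -223.323 / (20.993 × 22.128)
  = -223.323 / 464.5331 ≈ -0.481

-0.481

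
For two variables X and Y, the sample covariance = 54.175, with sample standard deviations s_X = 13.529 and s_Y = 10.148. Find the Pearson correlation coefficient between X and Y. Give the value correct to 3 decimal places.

r = Cov(X,Y) / (s_X · s_Y) = 54.175 / (13.529 × 10.148)
  = 54.175 / 137.2923 ≈ 0.395

0.395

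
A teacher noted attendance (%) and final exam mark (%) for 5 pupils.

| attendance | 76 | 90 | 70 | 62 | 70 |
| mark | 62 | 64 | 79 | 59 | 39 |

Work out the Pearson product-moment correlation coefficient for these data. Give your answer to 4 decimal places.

n = 5, Σx = 368, Σy = 303, Σx² = 27520, Σy² = 19183, Σxy = 22390
nΣxy − ΣxΣy = 111950 − 111504 = 446
nΣx² − (Σx)² = 137600 − 135424 = 2176; nΣy² − (Σy)² = 95915 − 91809 = 4106
r = 446 / √(2176 × 4106) = 446 / 2989.0895 ≈ 0.1492

0.1492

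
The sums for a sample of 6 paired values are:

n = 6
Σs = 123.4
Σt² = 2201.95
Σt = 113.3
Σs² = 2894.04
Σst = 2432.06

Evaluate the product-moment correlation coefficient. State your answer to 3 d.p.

0.683

r = (nΣst − ΣsΣt) / √[(nΣs² − (Σs)²)(nΣt² − (Σt)²)]
Numerator: 6×2432.06 − 123.4×113.3 = 611.14
Denominator: √[(17364.24 − 15227.56)(13211.7 − 12836.89)] = √[2136.68 × 374.81] = 894.9017
r = 611.14 / 894.9017 ≈ 0.683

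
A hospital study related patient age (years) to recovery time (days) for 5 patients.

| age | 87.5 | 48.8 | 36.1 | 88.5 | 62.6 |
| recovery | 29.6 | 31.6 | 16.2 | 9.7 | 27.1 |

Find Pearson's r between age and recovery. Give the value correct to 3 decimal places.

-0.133

n = 5, Σx = 323.5, Σy = 114.2, Σx² = 23091.91, Σy² = 2965.66, Σxy = 7271.81
nΣxy − ΣxΣy = 36359.05 − 36943.7 = -584.65
nΣx² − (Σx)² = 115459.55 − 104652.25 = 10807.3; nΣy² − (Σy)² = 14828.3 − 13041.64 = 1786.66
r = -584.65 / √(10807.3 × 1786.66) = -584.65 / 4394.1974 ≈ -0.133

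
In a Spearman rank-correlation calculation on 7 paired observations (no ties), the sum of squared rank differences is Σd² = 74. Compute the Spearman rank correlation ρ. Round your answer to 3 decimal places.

-0.321

ρ = 1 − 6Σd² / [n(n²−1)] = 1 − 6×74 / (7×48)
  = 1 − 444/336 = 1 − 1.3214 ≈ -0.321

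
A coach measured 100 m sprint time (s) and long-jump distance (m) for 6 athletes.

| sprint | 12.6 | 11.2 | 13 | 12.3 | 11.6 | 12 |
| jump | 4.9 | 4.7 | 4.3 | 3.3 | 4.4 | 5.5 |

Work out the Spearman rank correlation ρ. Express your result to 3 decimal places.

-0.257

Rank sprint: 5, 1, 6, 4, 2, 3
Rank jump: 5, 4, 2, 1, 3, 6
d = rank(sprint) − rank(jump): 0, -3, 4, 3, -1, -3; Σd² = 44
ρ = 1 − 6Σd² / [n(n²−1)] = 1 − 6×44 / (6×35) = 1 − 264/210 ≈ -0.257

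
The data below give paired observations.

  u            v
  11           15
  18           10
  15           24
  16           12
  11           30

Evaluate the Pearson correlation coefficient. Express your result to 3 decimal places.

n = 5, Σu = 71, Σv = 91, Σu² = 1047, Σv² = 1945, Σuv = 1227
nΣuv − ΣuΣv = 6135 − 6461 = -326
nΣu² − (Σu)² = 5235 − 5041 = 194; nΣv² − (Σv)² = 9725 − 8281 = 1444
r = -326 / √(194 × 1444) = -326 / 529.2788 ≈ -0.616

-0.616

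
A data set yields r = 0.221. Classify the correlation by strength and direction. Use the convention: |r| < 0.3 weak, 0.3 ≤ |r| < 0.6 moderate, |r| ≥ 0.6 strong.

r = 0.221 > 0 so the relationship is positive.
|r| = 0.221, which falls in the weak range.

weak positive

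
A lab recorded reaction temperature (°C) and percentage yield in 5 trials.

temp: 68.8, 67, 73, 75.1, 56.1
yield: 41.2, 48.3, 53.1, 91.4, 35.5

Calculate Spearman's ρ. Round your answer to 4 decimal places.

0.9000

Rank temp: 3, 2, 4, 5, 1
Rank yield: 2, 3, 4, 5, 1
d = rank(temp) − rank(yield): 1, -1, 0, 0, 0; Σd² = 2
ρ = 1 − 6Σd² / [n(n²−1)] = 1 − 6×2 / (5×24) = 1 − 12/120 ≈ 0.9000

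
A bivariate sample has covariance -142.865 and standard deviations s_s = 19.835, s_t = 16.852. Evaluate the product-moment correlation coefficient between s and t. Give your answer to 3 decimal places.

-0.427

r = Cov(s,t) / (s_s · s_t) = -142.865 / (19.835 × 16.852)
  = -142.865 / 334.2594 ≈ -0.427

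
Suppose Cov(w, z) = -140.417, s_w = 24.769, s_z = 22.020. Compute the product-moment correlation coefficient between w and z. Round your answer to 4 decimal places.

-0.2575

r = Cov(w,z) / (s_w · s_z) = -140.417 / (24.769 × 22.020)
  = -140.417 / 545.4134 ≈ -0.2575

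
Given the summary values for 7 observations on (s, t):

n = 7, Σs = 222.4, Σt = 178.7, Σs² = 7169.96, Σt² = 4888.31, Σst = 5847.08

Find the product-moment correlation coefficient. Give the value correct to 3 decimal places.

r = (nΣst − ΣsΣt) / √[(nΣs² − (Σs)²)(nΣt² − (Σt)²)]
Numerator: 7×5847.08 − 222.4×178.7 = 1186.68
Denominator: √[(50189.72 − 49461.76)(34218.17 − 31933.69)] = √[727.96 × 2284.48] = 1289.5775
r = 1186.68 / 1289.5775 ≈ 0.920

0.920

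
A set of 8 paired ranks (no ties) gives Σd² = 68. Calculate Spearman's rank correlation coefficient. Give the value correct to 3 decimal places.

0.190

ρ = 1 − 6Σd² / [n(n²−1)] = 1 − 6×68 / (8×63)
  = 1 − 408/504 = 1 − 0.8095 ≈ 0.190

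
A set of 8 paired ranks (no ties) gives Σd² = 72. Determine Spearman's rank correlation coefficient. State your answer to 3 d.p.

0.143

ρ = 1 − 6Σd² / [n(n²−1)] = 1 − 6×72 / (8×63)
  = 1 − 432/504 = 1 − 0.8571 ≈ 0.143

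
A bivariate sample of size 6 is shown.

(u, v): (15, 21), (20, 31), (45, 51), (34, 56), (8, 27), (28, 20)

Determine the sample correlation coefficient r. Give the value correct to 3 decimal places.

n = 6, Σu = 150, Σv = 206, Σu² = 4654, Σv² = 8268, Σuv = 5910
nΣuv − ΣuΣv = 35460 − 30900 = 4560
nΣu² − (Σu)² = 27924 − 22500 = 5424; nΣv² − (Σv)² = 49608 − 42436 = 7172
r = 4560 / √(5424 × 7172) = 4560 / 6237.0608 ≈ 0.731

0.731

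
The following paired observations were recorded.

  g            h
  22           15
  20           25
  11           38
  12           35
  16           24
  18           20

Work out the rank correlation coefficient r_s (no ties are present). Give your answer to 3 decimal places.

Rank g: 6, 5, 1, 2, 3, 4
Rank h: 1, 4, 6, 5, 3, 2
d = rank(g) − rank(h): 5, 1, -5, -3, 0, 2; Σd² = 64
ρ = 1 − 6Σd² / [n(n²−1)] = 1 − 6×64 / (6×35) = 1 − 384/210 ≈ -0.829

-0.829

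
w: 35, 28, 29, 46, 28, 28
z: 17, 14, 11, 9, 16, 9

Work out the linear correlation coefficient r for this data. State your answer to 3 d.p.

-0.295

n = 6, Σw = 194, Σz = 76, Σw² = 6534, Σz² = 1024, Σwz = 2420
nΣwz − ΣwΣz = 14520 − 14744 = -224
nΣw² − (Σw)² = 39204 − 37636 = 1568; nΣz² − (Σz)² = 6144 − 5776 = 368
r = -224 / √(1568 × 368) = -224 / 759.6210 ≈ -0.295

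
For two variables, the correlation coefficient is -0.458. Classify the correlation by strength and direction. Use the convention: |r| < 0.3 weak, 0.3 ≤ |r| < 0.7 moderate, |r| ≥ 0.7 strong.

r = -0.458 < 0 so the relationship is negative.
|r| = 0.458, which falls in the moderate range.

moderate negative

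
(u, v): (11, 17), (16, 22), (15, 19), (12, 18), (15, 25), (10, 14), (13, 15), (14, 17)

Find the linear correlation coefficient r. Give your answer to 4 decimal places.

n = 8, Σu = 106, Σv = 147, Σu² = 1436, Σv² = 2793, Σuv = 1988
nΣuv − ΣuΣv = 15904 − 15582 = 322
nΣu² − (Σu)² = 11488 − 11236 = 252; nΣv² − (Σv)² = 22344 − 21609 = 735
r = 322 / √(252 × 735) = 322 / 430.3719 ≈ 0.7482

0.7482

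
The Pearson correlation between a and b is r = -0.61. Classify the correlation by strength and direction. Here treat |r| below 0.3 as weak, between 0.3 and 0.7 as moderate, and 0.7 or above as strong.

r = -0.61 < 0 so the relationship is negative.
|r| = 0.61, which falls in the moderate range.

moderate negative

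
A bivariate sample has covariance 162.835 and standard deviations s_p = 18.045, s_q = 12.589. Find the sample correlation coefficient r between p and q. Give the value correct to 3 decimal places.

0.717

r = Cov(p,q) / (s_p · s_q) = 162.835 / (18.045 × 12.589)
  = 162.835 / 227.1685 ≈ 0.717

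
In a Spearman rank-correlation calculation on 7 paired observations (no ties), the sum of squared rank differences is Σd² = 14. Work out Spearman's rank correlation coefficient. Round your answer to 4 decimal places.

ρ = 1 − 6Σd² / [n(n²−1)] = 1 − 6×14 / (7×48)
  = 1 − 84/336 = 1 − 0.25000 ≈ 0.7500

0.7500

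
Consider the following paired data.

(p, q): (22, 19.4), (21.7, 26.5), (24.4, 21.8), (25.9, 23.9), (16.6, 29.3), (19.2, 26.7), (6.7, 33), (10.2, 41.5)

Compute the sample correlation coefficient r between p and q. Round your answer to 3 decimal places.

-0.831

n = 8, Σp = 146.7, Σq = 222.1, Σp² = 3014.19, Σq² = 6507.69, Σpq = 3796.2
nΣpq − ΣpΣq = 30369.6 − 32582.07 = -2212.47
nΣp² − (Σp)² = 24113.52 − 21520.89 = 2592.63; nΣq² − (Σq)² = 52061.52 − 49328.41 = 2733.11
r = -2212.47 / √(2592.63 × 2733.11) = -2212.47 / 2661.9435 ≈ -0.831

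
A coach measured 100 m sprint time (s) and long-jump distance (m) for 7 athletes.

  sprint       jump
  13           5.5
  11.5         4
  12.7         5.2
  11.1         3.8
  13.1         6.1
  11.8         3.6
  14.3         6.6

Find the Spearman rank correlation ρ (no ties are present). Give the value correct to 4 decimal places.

Rank sprint: 5, 2, 4, 1, 6, 3, 7
Rank jump: 5, 3, 4, 2, 6, 1, 7
d = rank(sprint) − rank(jump): 0, -1, 0, -1, 0, 2, 0; Σd² = 6
ρ = 1 − 6Σd² / [n(n²−1)] = 1 − 6×6 / (7×48) = 1 − 36/336 ≈ 0.8929

0.8929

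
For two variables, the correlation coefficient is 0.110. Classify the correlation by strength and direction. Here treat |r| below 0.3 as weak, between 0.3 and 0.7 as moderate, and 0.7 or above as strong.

weak positive

r = 0.110 > 0 so the relationship is positive.
|r| = 0.110, which falls in the weak range.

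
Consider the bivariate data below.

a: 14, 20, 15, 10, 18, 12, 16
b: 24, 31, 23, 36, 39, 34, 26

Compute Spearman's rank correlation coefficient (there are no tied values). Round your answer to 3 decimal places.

Rank a: 3, 7, 4, 1, 6, 2, 5
Rank b: 2, 4, 1, 6, 7, 5, 3
d = rank(a) − rank(b): 1, 3, 3, -5, -1, -3, 2; Σd² = 58
ρ = 1 − 6Σd² / [n(n²−1)] = 1 − 6×58 / (7×48) = 1 − 348/336 ≈ -0.036

-0.036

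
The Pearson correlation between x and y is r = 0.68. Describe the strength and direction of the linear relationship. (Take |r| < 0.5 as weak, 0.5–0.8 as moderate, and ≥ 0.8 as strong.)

r = 0.68 > 0 so the relationship is positive.
|r| = 0.68, which falls in the moderate range.

moderate positive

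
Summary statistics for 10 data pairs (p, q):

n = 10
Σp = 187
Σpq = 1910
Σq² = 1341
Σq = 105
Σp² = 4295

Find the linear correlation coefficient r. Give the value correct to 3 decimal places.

-0.123

r = (nΣpq − ΣpΣq) / √[(nΣp² − (Σp)²)(nΣq² − (Σq)²)]
Numerator: 10×1910 − 187×105 = -535
Denominator: √[(42950 − 34969)(13410 − 11025)] = √[7981 × 2385] = 4362.8758
r = -535 / 4362.8758 ≈ -0.123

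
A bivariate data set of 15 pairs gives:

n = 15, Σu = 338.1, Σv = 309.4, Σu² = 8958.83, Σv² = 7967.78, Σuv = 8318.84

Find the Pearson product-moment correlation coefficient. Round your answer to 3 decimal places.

r = (nΣuv − ΣuΣv) / √[(nΣu² − (Σu)²)(nΣv² − (Σv)²)]
Numerator: 15×8318.84 − 338.1×309.4 = 20174.46
Denominator: √[(134382.45 − 114311.61)(119516.7 − 95728.36)] = √[20070.84 × 23788.34] = 21850.6743
r = 20174.46 / 21850.6743 ≈ 0.923

0.923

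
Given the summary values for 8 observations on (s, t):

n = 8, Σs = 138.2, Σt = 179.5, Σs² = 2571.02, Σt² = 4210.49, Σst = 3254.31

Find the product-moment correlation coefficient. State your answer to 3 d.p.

0.837

r = (nΣst − ΣsΣt) / √[(nΣs² − (Σs)²)(nΣt² − (Σt)²)]
Numerator: 8×3254.31 − 138.2×179.5 = 1227.58
Denominator: √[(20568.16 − 19099.24)(33683.92 − 32220.25)] = √[1468.92 × 1463.67] = 1466.2927
r = 1227.58 / 1466.2927 ≈ 0.837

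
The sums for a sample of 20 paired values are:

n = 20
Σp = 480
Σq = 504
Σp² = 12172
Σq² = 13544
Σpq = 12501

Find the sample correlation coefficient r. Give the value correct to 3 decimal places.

0.546

r = (nΣpq − ΣpΣq) / √[(nΣp² − (Σp)²)(nΣq² − (Σq)²)]
Numerator: 20×12501 − 480×504 = 8100
Denominator: √[(243440 − 230400)(270880 − 254016)] = √[13040 × 16864] = 14829.2468
r = 8100 / 14829.2468 ≈ 0.546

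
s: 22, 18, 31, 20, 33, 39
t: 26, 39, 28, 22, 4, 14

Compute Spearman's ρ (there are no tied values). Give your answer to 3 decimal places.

-0.714

Rank s: 3, 1, 4, 2, 5, 6
Rank t: 4, 6, 5, 3, 1, 2
d = rank(s) − rank(t): -1, -5, -1, -1, 4, 4; Σd² = 60
ρ = 1 − 6Σd² / [n(n²−1)] = 1 − 6×60 / (6×35) = 1 − 360/210 ≈ -0.714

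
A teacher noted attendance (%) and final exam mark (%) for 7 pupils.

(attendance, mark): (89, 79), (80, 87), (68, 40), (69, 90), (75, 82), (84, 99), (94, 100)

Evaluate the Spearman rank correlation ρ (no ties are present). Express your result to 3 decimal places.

0.536

Rank attendance: 6, 4, 1, 2, 3, 5, 7
Rank mark: 2, 4, 1, 5, 3, 6, 7
d = rank(attendance) − rank(mark): 4, 0, 0, -3, 0, -1, 0; Σd² = 26
ρ = 1 − 6Σd² / [n(n²−1)] = 1 − 6×26 / (7×48) = 1 − 156/336 ≈ 0.536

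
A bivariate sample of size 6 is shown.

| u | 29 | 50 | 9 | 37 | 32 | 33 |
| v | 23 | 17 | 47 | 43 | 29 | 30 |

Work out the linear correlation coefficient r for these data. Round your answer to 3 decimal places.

-0.699

n = 6, Σu = 190, Σv = 189, Σu² = 6904, Σv² = 6617, Σuv = 5449
nΣuv − ΣuΣv = 32694 − 35910 = -3216
nΣu² − (Σu)² = 41424 − 36100 = 5324; nΣv² − (Σv)² = 39702 − 35721 = 3981
r = -3216 / √(5324 × 3981) = -3216 / 4603.7858 ≈ -0.699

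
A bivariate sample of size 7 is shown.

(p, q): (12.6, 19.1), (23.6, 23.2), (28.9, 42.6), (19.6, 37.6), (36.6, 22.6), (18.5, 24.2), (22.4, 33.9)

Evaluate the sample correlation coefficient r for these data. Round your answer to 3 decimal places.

n = 7, Σp = 162.2, Σq = 203.2, Σp² = 4118.66, Σq² = 6377.18, Σpq = 4790.5
nΣpq − ΣpΣq = 33533.5 − 32959.04 = 574.46
nΣp² − (Σp)² = 28830.62 − 26308.84 = 2521.78; nΣq² − (Σq)² = 44640.26 − 41290.24 = 3350.02
r = 574.46 / √(2521.78 × 3350.02) = 574.46 / 2906.5467 ≈ 0.198

0.198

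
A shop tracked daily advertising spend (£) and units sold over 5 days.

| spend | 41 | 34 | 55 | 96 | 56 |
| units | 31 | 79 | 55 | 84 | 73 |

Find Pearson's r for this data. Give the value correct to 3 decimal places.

0.468

n = 5, Σx = 282, Σy = 322, Σx² = 18214, Σy² = 22612, Σxy = 19134
nΣxy − ΣxΣy = 95670 − 90804 = 4866
nΣx² − (Σx)² = 91070 − 79524 = 11546; nΣy² − (Σy)² = 113060 − 103684 = 9376
r = 4866 / √(11546 × 9376) = 4866 / 10404.5805 ≈ 0.468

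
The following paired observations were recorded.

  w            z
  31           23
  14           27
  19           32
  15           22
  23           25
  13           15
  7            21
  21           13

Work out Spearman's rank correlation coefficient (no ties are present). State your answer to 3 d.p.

Rank w: 8, 3, 5, 4, 7, 2, 1, 6
Rank z: 5, 7, 8, 4, 6, 2, 3, 1
d = rank(w) − rank(z): 3, -4, -3, 0, 1, 0, -2, 5; Σd² = 64
ρ = 1 − 6Σd² / [n(n²−1)] = 1 − 6×64 / (8×63) = 1 − 384/504 ≈ 0.238

0.238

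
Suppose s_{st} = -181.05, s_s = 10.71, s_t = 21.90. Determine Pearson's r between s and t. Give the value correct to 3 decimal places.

r = Cov(s,t) / (s_s · s_t) = -181.05 / (10.71 × 21.90)
  = -181.05 / 234.5490 ≈ -0.772

-0.772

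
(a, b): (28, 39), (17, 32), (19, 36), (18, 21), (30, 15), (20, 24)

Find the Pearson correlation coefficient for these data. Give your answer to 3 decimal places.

-0.178

n = 6, Σa = 132, Σb = 167, Σa² = 3058, Σb² = 5083, Σab = 3628
nΣab − ΣaΣb = 21768 − 22044 = -276
nΣa² − (Σa)² = 18348 − 17424 = 924; nΣb² − (Σb)² = 30498 − 27889 = 2609
r = -276 / √(924 × 2609) = -276 / 1552.6481 ≈ -0.178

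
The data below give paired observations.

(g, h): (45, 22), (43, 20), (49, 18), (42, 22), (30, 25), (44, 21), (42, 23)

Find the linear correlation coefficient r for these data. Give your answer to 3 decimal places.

n = 7, Σg = 295, Σh = 151, Σg² = 12639, Σh² = 3287, Σgh = 6296
nΣgh − ΣgΣh = 44072 − 44545 = -473
nΣg² − (Σg)² = 88473 − 87025 = 1448; nΣh² − (Σh)² = 23009 − 22801 = 208
r = -473 / √(1448 × 208) = -473 / 548.8023 ≈ -0.862

-0.862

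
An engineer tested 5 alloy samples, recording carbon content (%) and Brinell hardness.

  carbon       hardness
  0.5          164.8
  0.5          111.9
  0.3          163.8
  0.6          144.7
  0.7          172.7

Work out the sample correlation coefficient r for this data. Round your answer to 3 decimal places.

0.075

n = 5, Σx = 2.6, Σy = 757.9, Σx² = 1.44, Σy² = 117274.47, Σxy = 395.2
nΣxy − ΣxΣy = 1976 − 1970.54 = 5.46
nΣx² − (Σx)² = 7.2 − 6.76 = 0.44; nΣy² − (Σy)² = 586372.35 − 574412.41 = 11959.94
r = 5.46 / √(0.44 × 11959.94) = 5.46 / 72.5422 ≈ 0.075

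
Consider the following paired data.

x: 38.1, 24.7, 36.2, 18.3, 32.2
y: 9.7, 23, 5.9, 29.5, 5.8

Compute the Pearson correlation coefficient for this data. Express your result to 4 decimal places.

-0.9252

n = 5, Σx = 149.5, Σy = 73.9, Σx² = 4743.87, Σy² = 1561.79, Σxy = 1877.86
nΣxy − ΣxΣy = 9389.3 − 11048.05 = -1658.75
nΣx² − (Σx)² = 23719.35 − 22350.25 = 1369.1; nΣy² − (Σy)² = 7808.95 − 5461.21 = 2347.74
r = -1658.75 / √(1369.1 × 2347.74) = -1658.75 / 1792.8443 ≈ -0.9252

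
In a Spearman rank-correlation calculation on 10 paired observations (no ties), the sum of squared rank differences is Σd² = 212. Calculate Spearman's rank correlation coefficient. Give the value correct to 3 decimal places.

ρ = 1 − 6Σd² / [n(n²−1)] = 1 − 6×212 / (10×99)
  = 1 − 1272/990 = 1 − 1.2848 ≈ -0.285

-0.285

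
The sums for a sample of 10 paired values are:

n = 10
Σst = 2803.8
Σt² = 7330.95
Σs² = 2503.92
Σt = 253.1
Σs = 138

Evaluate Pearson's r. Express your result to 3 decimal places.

-0.925

r = (nΣst − ΣsΣt) / √[(nΣs² − (Σs)²)(nΣt² − (Σt)²)]
Numerator: 10×2803.8 − 138×253.1 = -6889.8
Denominator: √[(25039.2 − 19044)(73309.5 − 64059.61)] = √[5995.2 × 9249.89] = 7446.8074
r = -6889.8 / 7446.8074 ≈ -0.925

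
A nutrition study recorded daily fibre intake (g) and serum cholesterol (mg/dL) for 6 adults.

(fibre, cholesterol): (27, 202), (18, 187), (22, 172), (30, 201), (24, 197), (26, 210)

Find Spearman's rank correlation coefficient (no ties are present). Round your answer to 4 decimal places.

0.7143

Rank fibre: 5, 1, 2, 6, 3, 4
Rank cholesterol: 5, 2, 1, 4, 3, 6
d = rank(fibre) − rank(cholesterol): 0, -1, 1, 2, 0, -2; Σd² = 10
ρ = 1 − 6Σd² / [n(n²−1)] = 1 − 6×10 / (6×35) = 1 − 60/210 ≈ 0.7143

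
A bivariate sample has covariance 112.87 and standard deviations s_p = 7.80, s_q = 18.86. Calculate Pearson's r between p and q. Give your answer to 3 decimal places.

0.767

r = Cov(p,q) / (s_p · s_q) = 112.87 / (7.80 × 18.86)
  = 112.87 / 147.1080 ≈ 0.767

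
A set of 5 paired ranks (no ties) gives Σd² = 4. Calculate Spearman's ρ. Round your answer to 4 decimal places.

ρ = 1 − 6Σd² / [n(n²−1)] = 1 − 6×4 / (5×24)
  = 1 − 24/120 = 1 − 0.20000 ≈ 0.8000

0.8000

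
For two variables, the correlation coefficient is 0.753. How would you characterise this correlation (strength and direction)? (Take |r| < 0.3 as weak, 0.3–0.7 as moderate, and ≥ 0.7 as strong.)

r = 0.753 > 0 so the relationship is positive.
|r| = 0.753, which falls in the strong range.

strong positive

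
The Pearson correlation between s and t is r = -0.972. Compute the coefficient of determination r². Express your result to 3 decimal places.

0.945

r² = (-0.972)² = 0.945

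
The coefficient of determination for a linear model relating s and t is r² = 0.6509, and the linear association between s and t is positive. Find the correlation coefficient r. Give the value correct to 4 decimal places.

|r| = √0.6509 = 0.8068
The association is positive, so r = 0.8068.

0.8068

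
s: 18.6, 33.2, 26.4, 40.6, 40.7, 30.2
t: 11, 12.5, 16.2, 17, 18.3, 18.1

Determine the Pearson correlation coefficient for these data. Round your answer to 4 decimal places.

n = 6, Σs = 189.7, Σt = 93.1, Σs² = 6362.05, Σt² = 1491.19, Σst = 3028.91
nΣst − ΣsΣt = 18173.46 − 17661.07 = 512.39
nΣs² − (Σs)² = 38172.3 − 35986.09 = 2186.21; nΣt² − (Σt)² = 8947.14 − 8667.61 = 279.53
r = 512.39 / √(2186.21 × 279.53) = 512.39 / 781.7361 ≈ 0.6555

0.6555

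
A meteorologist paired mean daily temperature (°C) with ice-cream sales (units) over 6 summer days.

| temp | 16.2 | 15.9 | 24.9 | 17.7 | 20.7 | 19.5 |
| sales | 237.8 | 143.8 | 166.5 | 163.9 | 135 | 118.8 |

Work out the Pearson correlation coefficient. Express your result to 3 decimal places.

n = 6, Σx = 114.9, Σy = 965.8, Σx² = 2257.29, Σy² = 164151.18, Σxy = 18296.76
nΣxy − ΣxΣy = 109780.56 − 110970.42 = -1189.86
nΣx² − (Σx)² = 13543.74 − 13202.01 = 341.73; nΣy² − (Σy)² = 984907.08 − 932769.64 = 52137.44
r = -1189.86 / √(341.73 × 52137.44) = -1189.86 / 4221.0102 ≈ -0.282

-0.282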